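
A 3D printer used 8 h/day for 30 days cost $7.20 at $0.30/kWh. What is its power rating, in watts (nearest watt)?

Energy = $7.20 ÷ $0.30/kWh = 24 kWh
Runtime = 8 h/day × 30 days = 240 h
Power = 24 kWh ÷ 240 h = 0.1 kW = 100 W

100 W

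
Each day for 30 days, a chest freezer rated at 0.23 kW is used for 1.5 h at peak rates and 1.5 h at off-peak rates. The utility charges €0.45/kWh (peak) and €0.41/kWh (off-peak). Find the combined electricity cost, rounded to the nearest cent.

Peak energy = 0.23 kW × 1.5 h × 30 = 10.35 kWh
Off-peak energy = 0.23 kW × 1.5 h × 30 = 10.35 kWh
Cost = 10.35 × €0.45 + 10.35 × €0.41 = €4.6575 + €4.2435 = €8.90

€8.90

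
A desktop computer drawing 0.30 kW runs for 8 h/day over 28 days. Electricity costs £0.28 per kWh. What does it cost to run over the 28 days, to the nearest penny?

Runtime = 8 h/day × 28 days = 224 h
Energy = 0.3 kW × 224 h = 67.2 kWh
Cost = 67.2 kWh × £0.28/kWh = £18.82

£18.82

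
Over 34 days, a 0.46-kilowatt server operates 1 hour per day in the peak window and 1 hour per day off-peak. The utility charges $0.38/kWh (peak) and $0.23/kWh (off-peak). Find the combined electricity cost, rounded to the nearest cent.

Peak energy = 0.46 kW × 1 h × 34 = 15.64 kWh
Off-peak energy = 0.46 kW × 1 h × 34 = 15.64 kWh
Cost = 15.64 × $0.38 + 15.64 × $0.23 = $5.9432 + $3.5972 = $9.54

$9.54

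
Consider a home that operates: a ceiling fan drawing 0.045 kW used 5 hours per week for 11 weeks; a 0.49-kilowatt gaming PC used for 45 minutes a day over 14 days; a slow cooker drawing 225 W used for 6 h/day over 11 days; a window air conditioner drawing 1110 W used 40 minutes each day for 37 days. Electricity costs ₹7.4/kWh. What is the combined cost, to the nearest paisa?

ceiling fan: Runtime = 5 h/week × 11 weeks = 55 h
ceiling fan: 0.045 kW × 55 h = 2.475 kWh
gaming PC: Runtime = 45 min × 14 = 630 min = 10.5 h
gaming PC: 0.49 kW × 10.5 h = 5.145 kWh
slow cooker: Runtime = 6 h/day × 11 days = 66 h
slow cooker: 0.225 kW × 66 h = 14.85 kWh
window air conditioner: Runtime = 40 min × 37 = 1480 min = 24.666666… h
window air conditioner: 1.11 kW × 24.666666… h = 27.38 kWh
Total energy = 49.85 kWh
Cost = 49.85 × ₹7.4 = ₹368.89

₹368.89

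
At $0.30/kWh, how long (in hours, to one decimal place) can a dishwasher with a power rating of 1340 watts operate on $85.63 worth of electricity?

213.0 h

Energy available = $85.63 ÷ $0.30/kWh = 285.4333 kWh
Hours = 285.4333 kWh ÷ 1.34 kW = 213.0 h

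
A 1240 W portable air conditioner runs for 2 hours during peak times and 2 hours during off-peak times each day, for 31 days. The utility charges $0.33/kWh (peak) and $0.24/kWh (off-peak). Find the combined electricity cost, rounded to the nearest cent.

$43.82

Peak energy = 1.24 kW × 2 h × 31 = 76.88 kWh
Off-peak energy = 1.24 kW × 2 h × 31 = 76.88 kWh
Cost = 76.88 × $0.33 + 76.88 × $0.24 = $25.3704 + $18.4512 = $43.82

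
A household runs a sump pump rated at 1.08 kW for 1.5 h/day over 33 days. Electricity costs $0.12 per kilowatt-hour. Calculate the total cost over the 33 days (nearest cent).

Runtime = 1.5 h/day × 33 days = 49.5 h
Energy = 1.08 kW × 49.5 h = 53.46 kWh
Cost = 53.46 kWh × $0.12/kWh = $6.42

$6.42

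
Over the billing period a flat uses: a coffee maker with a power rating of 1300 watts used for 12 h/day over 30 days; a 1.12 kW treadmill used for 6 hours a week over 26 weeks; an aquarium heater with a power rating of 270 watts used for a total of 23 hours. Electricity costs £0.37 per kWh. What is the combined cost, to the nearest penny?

coffee maker: Runtime = 12 h/day × 30 days = 360 h
coffee maker: 1.3 kW × 360 h = 468 kWh
treadmill: Runtime = 6 h/week × 26 weeks = 156 h
treadmill: 1.12 kW × 156 h = 174.72 kWh
aquarium heater: 0.27 kW × 23 h = 6.21 kWh
Total energy = 648.93 kWh
Cost = 648.93 × £0.37 = £240.10

£240.10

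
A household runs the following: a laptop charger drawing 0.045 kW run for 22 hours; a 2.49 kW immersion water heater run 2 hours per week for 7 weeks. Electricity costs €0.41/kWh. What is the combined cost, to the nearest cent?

€14.70

laptop charger: 0.045 kW × 22 h = 0.99 kWh
immersion water heater: Runtime = 2 h/week × 7 weeks = 14 h
immersion water heater: 2.49 kW × 14 h = 34.86 kWh
Total energy = 35.85 kWh
Cost = 35.85 × €0.41 = €14.70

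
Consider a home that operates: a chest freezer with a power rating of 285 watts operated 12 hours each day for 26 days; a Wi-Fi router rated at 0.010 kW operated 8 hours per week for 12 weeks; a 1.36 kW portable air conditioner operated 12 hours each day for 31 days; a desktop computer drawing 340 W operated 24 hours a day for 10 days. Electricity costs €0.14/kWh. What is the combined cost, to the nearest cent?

€94.84

chest freezer: Runtime = 12 h/day × 26 days = 312 h
chest freezer: 0.285 kW × 312 h = 88.92 kWh
Wi-Fi router: Runtime = 8 h/week × 12 weeks = 96 h
Wi-Fi router: 0.01 kW × 96 h = 0.96 kWh
portable air conditioner: Runtime = 12 h/day × 31 days = 372 h
portable air conditioner: 1.36 kW × 372 h = 505.92 kWh
desktop computer: Runtime = 24 h × 10 = 240 h
desktop computer: 0.34 kW × 240 h = 81.6 kWh
Total energy = 677.4 kWh
Cost = 677.4 × €0.14 = €94.84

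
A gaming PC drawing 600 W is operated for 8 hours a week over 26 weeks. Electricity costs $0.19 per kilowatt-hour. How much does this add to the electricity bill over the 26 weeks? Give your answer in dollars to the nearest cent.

$23.71

Runtime = 8 h/week × 26 weeks = 208 h
Energy = 0.6 kW × 208 h = 124.8 kWh
Cost = 124.8 kWh × $0.19/kWh = $23.71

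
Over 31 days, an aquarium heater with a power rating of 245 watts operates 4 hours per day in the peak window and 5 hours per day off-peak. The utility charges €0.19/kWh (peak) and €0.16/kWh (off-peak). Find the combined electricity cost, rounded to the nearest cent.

Peak energy = 0.245 kW × 4 h × 31 = 30.38 kWh
Off-peak energy = 0.245 kW × 5 h × 31 = 37.975 kWh
Cost = 30.38 × €0.19 + 37.975 × €0.16 = €5.7722 + €6.076 = €11.85

€11.85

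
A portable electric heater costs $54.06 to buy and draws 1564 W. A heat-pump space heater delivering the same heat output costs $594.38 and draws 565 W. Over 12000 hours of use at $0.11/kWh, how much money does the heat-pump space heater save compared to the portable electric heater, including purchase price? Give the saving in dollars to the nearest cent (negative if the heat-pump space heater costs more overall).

$778.36

portable electric heater: $54.06 + (1564/1000) kW × 12000 h × $0.11 = $54.06 + $2064.48 = $2118.54
heat-pump space heater: $594.38 + (565/1000) kW × 12000 h × $0.11 = $594.38 + $745.8 = $1340.18
Saving = $2118.54 − $1340.18 = $778.36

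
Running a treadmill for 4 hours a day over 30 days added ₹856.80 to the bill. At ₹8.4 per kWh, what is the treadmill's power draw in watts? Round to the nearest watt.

Energy = ₹856.80 ÷ ₹8.4/kWh = 102 kWh
Runtime = 4 h/day × 30 days = 120 h
Power = 102 kWh ÷ 120 h = 0.85 kW = 850 W

850 W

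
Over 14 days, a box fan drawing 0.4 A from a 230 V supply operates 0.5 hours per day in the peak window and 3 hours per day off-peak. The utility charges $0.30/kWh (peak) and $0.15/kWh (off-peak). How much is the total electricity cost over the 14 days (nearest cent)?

$0.77

Power = 0.4 A × 230 V = 92 W = 0.092 kW
Peak energy = 0.092 kW × 0.5 h × 14 = 0.644 kWh
Off-peak energy = 0.092 kW × 3 h × 14 = 3.864 kWh
Cost = 0.644 × $0.30 + 3.864 × $0.15 = $0.1932 + $0.5796 = $0.77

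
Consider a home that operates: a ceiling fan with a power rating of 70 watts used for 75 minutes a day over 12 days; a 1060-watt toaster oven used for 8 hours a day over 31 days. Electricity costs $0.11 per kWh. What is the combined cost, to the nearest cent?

$29.03

ceiling fan: Runtime = 75 min × 12 = 900 min = 15 h
ceiling fan: 0.07 kW × 15 h = 1.05 kWh
toaster oven: Runtime = 8 h/day × 31 days = 248 h
toaster oven: 1.06 kW × 248 h = 262.88 kWh
Total energy = 263.93 kWh
Cost = 263.93 × $0.11 = $29.03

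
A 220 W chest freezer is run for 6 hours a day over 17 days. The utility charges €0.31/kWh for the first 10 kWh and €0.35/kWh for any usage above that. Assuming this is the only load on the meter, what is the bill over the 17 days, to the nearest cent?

€7.45

Runtime = 6 h/day × 17 days = 102 h
Energy = 0.22 kW × 102 h = 22.44 kWh
Tier 1 (0–10 kWh): 10 × €0.31 = €3.1
Above 10 kWh: 12.44 × €0.35 = €4.354
Bill = €7.45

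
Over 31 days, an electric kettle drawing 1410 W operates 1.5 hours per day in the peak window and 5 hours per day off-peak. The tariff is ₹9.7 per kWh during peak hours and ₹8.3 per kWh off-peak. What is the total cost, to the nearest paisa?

₹2449.95

Peak energy = 1.41 kW × 1.5 h × 31 = 65.565 kWh
Off-peak energy = 1.41 kW × 5 h × 31 = 218.55 kWh
Cost = 65.565 × ₹9.7 + 218.55 × ₹8.3 = ₹635.9805 + ₹1813.965 = ₹2449.95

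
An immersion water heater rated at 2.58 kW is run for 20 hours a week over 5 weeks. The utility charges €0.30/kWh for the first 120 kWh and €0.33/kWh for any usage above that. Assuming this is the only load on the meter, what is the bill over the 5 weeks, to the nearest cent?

€81.54

Runtime = 20 h/week × 5 weeks = 100 h
Energy = 2.58 kW × 100 h = 258 kWh
Tier 1 (0–120 kWh): 120 × €0.30 = €36
Above 120 kWh: 138 × €0.33 = €45.54
Bill = €81.54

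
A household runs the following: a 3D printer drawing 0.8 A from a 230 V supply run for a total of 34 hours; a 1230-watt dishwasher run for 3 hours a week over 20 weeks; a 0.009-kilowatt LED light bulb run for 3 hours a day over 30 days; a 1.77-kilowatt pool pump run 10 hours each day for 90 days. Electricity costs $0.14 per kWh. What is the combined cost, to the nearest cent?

$234.34

3D printer: Power = 0.8 A × 230 V = 184 W = 0.184 kW
3D printer: 0.184 kW × 34 h = 6.256 kWh
dishwasher: Runtime = 3 h/week × 20 weeks = 60 h
dishwasher: 1.23 kW × 60 h = 73.8 kWh
LED light bulb: Runtime = 3 h/day × 30 days = 90 h
LED light bulb: 0.009 kW × 90 h = 0.81 kWh
pool pump: Runtime = 10 h/day × 90 days = 900 h
pool pump: 1.77 kW × 900 h = 1593 kWh
Total energy = 1673.866 kWh
Cost = 1673.866 × $0.14 = $234.34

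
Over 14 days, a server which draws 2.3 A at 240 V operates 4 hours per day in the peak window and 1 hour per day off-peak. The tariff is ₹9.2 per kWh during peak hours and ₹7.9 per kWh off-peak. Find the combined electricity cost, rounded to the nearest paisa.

₹345.44

Power = 2.3 A × 240 V = 552 W = 0.552 kW
Peak energy = 0.552 kW × 4 h × 14 = 30.912 kWh
Off-peak energy = 0.552 kW × 1 h × 14 = 7.728 kWh
Cost = 30.912 × ₹9.2 + 7.728 × ₹7.9 = ₹284.3904 + ₹61.0512 = ₹345.44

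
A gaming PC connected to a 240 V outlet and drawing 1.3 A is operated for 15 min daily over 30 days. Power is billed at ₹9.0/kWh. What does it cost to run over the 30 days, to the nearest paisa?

Power = 1.3 A × 240 V = 312 W = 0.312 kW
Runtime = 15 min × 30 = 450 min = 7.5 h
Energy = 0.312 kW × 7.5 h = 2.34 kWh
Cost = 2.34 kWh × ₹9.0/kWh = ₹21.06

₹21.06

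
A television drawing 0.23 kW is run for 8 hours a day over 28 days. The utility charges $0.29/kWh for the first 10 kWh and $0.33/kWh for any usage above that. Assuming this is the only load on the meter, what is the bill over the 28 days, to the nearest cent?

$16.60

Runtime = 8 h/day × 28 days = 224 h
Energy = 0.23 kW × 224 h = 51.52 kWh
Tier 1 (0–10 kWh): 10 × $0.29 = $2.9
Above 10 kWh: 41.52 × $0.33 = $13.7016
Bill = $16.60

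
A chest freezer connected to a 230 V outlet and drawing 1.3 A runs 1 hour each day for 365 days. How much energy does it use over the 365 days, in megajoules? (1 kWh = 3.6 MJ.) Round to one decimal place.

392.9 MJ

Power = 1.3 A × 230 V = 299 W = 0.299 kW
Runtime = 1 h/day × 365 days = 365 h
Energy = 0.299 kW × 365 h = 109.135 kWh
= 109.135 × 3.6 MJ = 392.9 MJ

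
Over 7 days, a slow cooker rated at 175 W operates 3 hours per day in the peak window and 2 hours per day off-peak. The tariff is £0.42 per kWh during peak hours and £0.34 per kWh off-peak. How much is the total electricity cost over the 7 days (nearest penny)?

Peak energy = 0.175 kW × 3 h × 7 = 3.675 kWh
Off-peak energy = 0.175 kW × 2 h × 7 = 2.45 kWh
Cost = 3.675 × £0.42 + 2.45 × £0.34 = £1.5435 + £0.833 = £2.38

£2.38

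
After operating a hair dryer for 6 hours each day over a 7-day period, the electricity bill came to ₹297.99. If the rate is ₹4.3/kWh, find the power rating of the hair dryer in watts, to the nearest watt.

1650 W

Energy = ₹297.99 ÷ ₹4.3/kWh = 69.3 kWh
Runtime = 6 h/day × 7 days = 42 h
Power = 69.3 kWh ÷ 42 h = 1.65 kW = 1650 W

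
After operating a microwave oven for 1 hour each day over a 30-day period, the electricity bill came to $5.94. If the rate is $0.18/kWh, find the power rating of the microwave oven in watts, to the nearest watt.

Energy = $5.94 ÷ $0.18/kWh = 33 kWh
Runtime = 1 h/day × 30 days = 30 h
Power = 33 kWh ÷ 30 h = 1.1 kW = 1100 W

1100 W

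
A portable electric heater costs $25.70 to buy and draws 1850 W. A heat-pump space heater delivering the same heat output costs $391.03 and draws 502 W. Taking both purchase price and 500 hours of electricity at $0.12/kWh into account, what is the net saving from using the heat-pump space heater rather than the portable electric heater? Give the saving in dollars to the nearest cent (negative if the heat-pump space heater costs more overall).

-$284.45

portable electric heater: $25.70 + (1850/1000) kW × 500 h × $0.12 = $25.70 + $111 = $136.7
heat-pump space heater: $391.03 + (502/1000) kW × 500 h × $0.12 = $391.03 + $30.12 = $421.15
Saving = $136.7 − $421.15 = −$284.45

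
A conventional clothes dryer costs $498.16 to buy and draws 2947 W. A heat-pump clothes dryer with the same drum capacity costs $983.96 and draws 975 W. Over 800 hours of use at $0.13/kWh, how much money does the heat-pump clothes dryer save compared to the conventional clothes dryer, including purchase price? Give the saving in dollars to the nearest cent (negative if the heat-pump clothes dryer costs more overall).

conventional clothes dryer: $498.16 + (2947/1000) kW × 800 h × $0.13 = $498.16 + $306.488 = $804.648
heat-pump clothes dryer: $983.96 + (975/1000) kW × 800 h × $0.13 = $983.96 + $101.4 = $1085.36
Saving = $804.648 − $1085.36 = −$280.712 → -$280.71

-$280.71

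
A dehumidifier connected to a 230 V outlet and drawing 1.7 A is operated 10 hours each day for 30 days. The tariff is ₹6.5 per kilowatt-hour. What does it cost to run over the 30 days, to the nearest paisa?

Power = 1.7 A × 230 V = 391 W = 0.391 kW
Runtime = 10 h/day × 30 days = 300 h
Energy = 0.391 kW × 300 h = 117.3 kWh
Cost = 117.3 kWh × ₹6.5/kWh = ₹762.45

₹762.45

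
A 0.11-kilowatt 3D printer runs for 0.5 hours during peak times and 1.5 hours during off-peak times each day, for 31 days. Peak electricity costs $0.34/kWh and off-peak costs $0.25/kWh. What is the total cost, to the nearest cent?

Peak energy = 0.11 kW × 0.5 h × 31 = 1.705 kWh
Off-peak energy = 0.11 kW × 1.5 h × 31 = 5.115 kWh
Cost = 1.705 × $0.34 + 5.115 × $0.25 = $0.5797 + $1.27875 = $1.86

$1.86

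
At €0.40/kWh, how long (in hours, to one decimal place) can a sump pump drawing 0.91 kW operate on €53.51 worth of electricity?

147.0 h

Energy available = €53.51 ÷ €0.40/kWh = 133.775 kWh
Hours = 133.775 kWh ÷ 0.91 kW = 147.0 h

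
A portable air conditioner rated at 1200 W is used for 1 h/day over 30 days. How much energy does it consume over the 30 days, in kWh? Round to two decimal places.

Runtime = 1 h/day × 30 days = 30 h
Energy = 1.2 kW × 30 h = 36 kWh

36.00 kWh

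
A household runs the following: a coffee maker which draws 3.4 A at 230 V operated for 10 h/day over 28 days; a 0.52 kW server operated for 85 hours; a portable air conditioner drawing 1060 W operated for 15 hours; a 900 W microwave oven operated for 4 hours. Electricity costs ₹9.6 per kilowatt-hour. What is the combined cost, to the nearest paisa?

₹2713.54

coffee maker: Power = 3.4 A × 230 V = 782 W = 0.782 kW
coffee maker: Runtime = 10 h/day × 28 days = 280 h
coffee maker: 0.782 kW × 280 h = 218.96 kWh
server: 0.52 kW × 85 h = 44.2 kWh
portable air conditioner: 1.06 kW × 15 h = 15.9 kWh
microwave oven: 0.9 kW × 4 h = 3.6 kWh
Total energy = 282.66 kWh
Cost = 282.66 × ₹9.6 = ₹2713.54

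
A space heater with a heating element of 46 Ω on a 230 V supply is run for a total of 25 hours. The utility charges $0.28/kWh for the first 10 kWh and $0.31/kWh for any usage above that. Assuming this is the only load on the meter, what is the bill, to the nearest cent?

Power = V²/R = 230²/46 = 1150 W = 1.15 kW
Energy = 1.15 kW × 25 h = 28.75 kWh
Tier 1 (0–10 kWh): 10 × $0.28 = $2.8
Above 10 kWh: 18.75 × $0.31 = $5.8125
Bill = $8.61

$8.61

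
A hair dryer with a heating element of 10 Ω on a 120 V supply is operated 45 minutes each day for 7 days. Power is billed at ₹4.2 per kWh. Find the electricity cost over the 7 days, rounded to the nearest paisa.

₹31.75

Power = V²/R = 120²/10 = 1440 W = 1.44 kW
Runtime = 45 min × 7 = 315 min = 5.25 h
Energy = 1.44 kW × 5.25 h = 7.56 kWh
Cost = 7.56 kWh × ₹4.2/kWh = ₹31.75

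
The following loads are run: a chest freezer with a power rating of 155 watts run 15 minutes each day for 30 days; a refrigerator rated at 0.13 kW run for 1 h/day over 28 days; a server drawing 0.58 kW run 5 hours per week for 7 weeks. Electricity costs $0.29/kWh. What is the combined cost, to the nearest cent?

chest freezer: Runtime = 15 min × 30 = 450 min = 7.5 h
chest freezer: 0.155 kW × 7.5 h = 1.1625 kWh
refrigerator: Runtime = 1 h/day × 28 days = 28 h
refrigerator: 0.13 kW × 28 h = 3.64 kWh
server: Runtime = 5 h/week × 7 weeks = 35 h
server: 0.58 kW × 35 h = 20.3 kWh
Total energy = 25.1025 kWh
Cost = 25.1025 × $0.29 = $7.28

$7.28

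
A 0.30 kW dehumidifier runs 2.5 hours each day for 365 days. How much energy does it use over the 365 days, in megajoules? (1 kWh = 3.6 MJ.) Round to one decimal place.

Runtime = 2.5 h/day × 365 days = 912.5 h
Energy = 0.3 kW × 912.5 h = 273.75 kWh
= 273.75 × 3.6 MJ = 985.5 MJ

985.5 MJ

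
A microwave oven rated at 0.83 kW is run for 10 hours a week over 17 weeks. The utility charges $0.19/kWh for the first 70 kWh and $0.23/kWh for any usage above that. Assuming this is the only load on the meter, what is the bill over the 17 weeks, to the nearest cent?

Runtime = 10 h/week × 17 weeks = 170 h
Energy = 0.83 kW × 170 h = 141.1 kWh
Tier 1 (0–70 kWh): 70 × $0.19 = $13.3
Above 70 kWh: 71.1 × $0.23 = $16.353
Bill = $29.65

$29.65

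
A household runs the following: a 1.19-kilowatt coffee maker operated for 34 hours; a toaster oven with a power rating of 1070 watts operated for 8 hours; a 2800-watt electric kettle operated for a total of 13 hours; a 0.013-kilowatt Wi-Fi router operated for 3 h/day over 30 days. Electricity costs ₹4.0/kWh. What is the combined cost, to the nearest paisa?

coffee maker: 1.19 kW × 34 h = 40.46 kWh
toaster oven: 1.07 kW × 8 h = 8.56 kWh
electric kettle: 2.8 kW × 13 h = 36.4 kWh
Wi-Fi router: Runtime = 3 h/day × 30 days = 90 h
Wi-Fi router: 0.013 kW × 90 h = 1.17 kWh
Total energy = 86.59 kWh
Cost = 86.59 × ₹4.0 = ₹346.36

₹346.36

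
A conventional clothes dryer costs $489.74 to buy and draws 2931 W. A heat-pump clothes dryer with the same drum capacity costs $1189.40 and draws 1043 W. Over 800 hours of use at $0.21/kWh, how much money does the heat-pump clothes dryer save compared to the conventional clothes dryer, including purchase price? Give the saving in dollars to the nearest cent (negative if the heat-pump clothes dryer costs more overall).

conventional clothes dryer: $489.74 + (2931/1000) kW × 800 h × $0.21 = $489.74 + $492.408 = $982.148
heat-pump clothes dryer: $1189.40 + (1043/1000) kW × 800 h × $0.21 = $1189.40 + $175.224 = $1364.624
Saving = $982.148 − $1364.624 = −$382.476 → -$382.48

-$382.48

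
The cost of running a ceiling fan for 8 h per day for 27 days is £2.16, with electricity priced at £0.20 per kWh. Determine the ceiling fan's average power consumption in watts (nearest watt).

Energy = £2.16 ÷ £0.20/kWh = 10.8 kWh
Runtime = 8 h/day × 27 days = 216 h
Power = 10.8 kWh ÷ 216 h = 0.05 kW = 50 W

50 W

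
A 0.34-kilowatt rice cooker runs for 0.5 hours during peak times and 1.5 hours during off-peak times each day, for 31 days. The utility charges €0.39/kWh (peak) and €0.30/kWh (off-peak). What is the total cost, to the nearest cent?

€6.80

Peak energy = 0.34 kW × 0.5 h × 31 = 5.27 kWh
Off-peak energy = 0.34 kW × 1.5 h × 31 = 15.81 kWh
Cost = 5.27 × €0.39 + 15.81 × €0.30 = €2.0553 + €4.743 = €6.80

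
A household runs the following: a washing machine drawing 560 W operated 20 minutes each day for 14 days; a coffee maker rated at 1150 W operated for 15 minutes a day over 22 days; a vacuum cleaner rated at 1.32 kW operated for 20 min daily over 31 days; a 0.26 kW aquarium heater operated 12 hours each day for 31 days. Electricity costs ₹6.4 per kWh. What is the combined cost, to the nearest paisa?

washing machine: Runtime = 20 min × 14 = 280 min = 4.666666… h
washing machine: 0.56 kW × 4.666666… h = 2.613333… kWh
coffee maker: Runtime = 15 min × 22 = 330 min = 5.5 h
coffee maker: 1.15 kW × 5.5 h = 6.325 kWh
vacuum cleaner: Runtime = 20 min × 31 = 620 min = 10.333333… h
vacuum cleaner: 1.32 kW × 10.333333… h = 13.64 kWh
aquarium heater: Runtime = 12 h/day × 31 days = 372 h
aquarium heater: 0.26 kW × 372 h = 96.72 kWh
Total energy = 119.298333… kWh
Cost = 119.298333… × ₹6.4 = ₹763.51

₹763.51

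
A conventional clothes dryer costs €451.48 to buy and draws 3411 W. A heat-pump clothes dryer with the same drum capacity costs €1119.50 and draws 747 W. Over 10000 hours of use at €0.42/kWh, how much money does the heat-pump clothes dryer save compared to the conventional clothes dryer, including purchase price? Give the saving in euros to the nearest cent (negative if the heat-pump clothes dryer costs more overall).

€10520.78

conventional clothes dryer: €451.48 + (3411/1000) kW × 10000 h × €0.42 = €451.48 + €14326.2 = €14777.68
heat-pump clothes dryer: €1119.50 + (747/1000) kW × 10000 h × €0.42 = €1119.50 + €3137.4 = €4256.9
Saving = €14777.68 − €4256.9 = €10520.78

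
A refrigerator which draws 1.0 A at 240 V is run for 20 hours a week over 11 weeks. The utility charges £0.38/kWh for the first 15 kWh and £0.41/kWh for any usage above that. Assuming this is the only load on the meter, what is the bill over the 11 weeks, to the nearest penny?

Power = 1.0 A × 240 V = 240 W = 0.24 kW
Runtime = 20 h/week × 11 weeks = 220 h
Energy = 0.24 kW × 220 h = 52.8 kWh
Tier 1 (0–15 kWh): 15 × £0.38 = £5.7
Above 15 kWh: 37.8 × £0.41 = £15.498
Bill = £21.20

£21.20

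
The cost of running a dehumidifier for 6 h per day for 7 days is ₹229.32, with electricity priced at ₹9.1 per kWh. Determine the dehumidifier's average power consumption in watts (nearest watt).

Energy = ₹229.32 ÷ ₹9.1/kWh = 25.2 kWh
Runtime = 6 h/day × 7 days = 42 h
Power = 25.2 kWh ÷ 42 h = 0.6 kW = 600 W

600 W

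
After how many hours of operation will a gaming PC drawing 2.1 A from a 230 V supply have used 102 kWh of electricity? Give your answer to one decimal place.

Power = 2.1 A × 230 V = 483 W = 0.483 kW
Hours = 102 kWh ÷ 0.483 kW = 211.2 h

211.2 h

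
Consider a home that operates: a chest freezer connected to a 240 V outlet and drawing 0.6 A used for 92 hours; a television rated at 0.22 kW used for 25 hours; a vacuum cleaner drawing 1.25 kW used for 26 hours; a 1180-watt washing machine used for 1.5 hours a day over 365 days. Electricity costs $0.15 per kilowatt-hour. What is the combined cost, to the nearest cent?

chest freezer: Power = 0.6 A × 240 V = 144 W = 0.144 kW
chest freezer: 0.144 kW × 92 h = 13.248 kWh
television: 0.22 kW × 25 h = 5.5 kWh
vacuum cleaner: 1.25 kW × 26 h = 32.5 kWh
washing machine: Runtime = 1.5 h/day × 365 days = 547.5 h
washing machine: 1.18 kW × 547.5 h = 646.05 kWh
Total energy = 697.298 kWh
Cost = 697.298 × $0.15 = $104.59

$104.59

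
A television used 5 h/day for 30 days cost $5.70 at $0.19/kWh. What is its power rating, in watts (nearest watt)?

Energy = $5.70 ÷ $0.19/kWh = 30 kWh
Runtime = 5 h/day × 30 days = 150 h
Power = 30 kWh ÷ 150 h = 0.2 kW = 200 W

200 W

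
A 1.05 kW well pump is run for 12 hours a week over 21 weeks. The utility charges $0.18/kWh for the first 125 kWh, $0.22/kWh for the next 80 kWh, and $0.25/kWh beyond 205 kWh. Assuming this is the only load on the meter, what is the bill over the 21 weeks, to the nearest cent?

Runtime = 12 h/week × 21 weeks = 252 h
Energy = 1.05 kW × 252 h = 264.6 kWh
Tier 1 (0–125 kWh): 125 × $0.18 = $22.5
Tier 2 (125–205 kWh): 80 × $0.22 = $17.6
Above 205 kWh: 59.6 × $0.25 = $14.9
Bill = $55.00

$55.00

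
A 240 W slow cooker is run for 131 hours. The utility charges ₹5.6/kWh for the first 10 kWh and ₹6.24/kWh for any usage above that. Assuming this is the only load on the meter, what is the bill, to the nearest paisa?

₹189.79

Energy = 0.24 kW × 131 h = 31.44 kWh
Tier 1 (0–10 kWh): 10 × ₹5.6 = ₹56
Above 10 kWh: 21.44 × ₹6.24 = ₹133.7856
Bill = ₹189.79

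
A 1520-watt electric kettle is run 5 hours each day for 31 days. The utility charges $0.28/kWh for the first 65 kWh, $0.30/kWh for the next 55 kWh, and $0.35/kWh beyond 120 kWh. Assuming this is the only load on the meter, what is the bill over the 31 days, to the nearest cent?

$75.16

Runtime = 5 h/day × 31 days = 155 h
Energy = 1.52 kW × 155 h = 235.6 kWh
Tier 1 (0–65 kWh): 65 × $0.28 = $18.2
Tier 2 (65–120 kWh): 55 × $0.30 = $16.5
Above 120 kWh: 115.6 × $0.35 = $40.46
Bill = $75.16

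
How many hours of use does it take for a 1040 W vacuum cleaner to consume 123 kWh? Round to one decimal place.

Hours = 123 kWh ÷ 1.04 kW = 118.3 h

118.3 h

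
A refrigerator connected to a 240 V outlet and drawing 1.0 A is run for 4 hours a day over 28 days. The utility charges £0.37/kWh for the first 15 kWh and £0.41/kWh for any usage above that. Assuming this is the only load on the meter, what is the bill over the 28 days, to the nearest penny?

£10.42

Power = 1.0 A × 240 V = 240 W = 0.24 kW
Runtime = 4 h/day × 28 days = 112 h
Energy = 0.24 kW × 112 h = 26.88 kWh
Tier 1 (0–15 kWh): 15 × £0.37 = £5.55
Above 15 kWh: 11.88 × £0.41 = £4.8708
Bill = £10.42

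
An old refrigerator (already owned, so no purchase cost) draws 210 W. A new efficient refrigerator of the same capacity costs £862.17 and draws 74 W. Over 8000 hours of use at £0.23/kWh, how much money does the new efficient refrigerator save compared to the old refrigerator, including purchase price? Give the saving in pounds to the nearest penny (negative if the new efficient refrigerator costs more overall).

old refrigerator: £0.00 + (210/1000) kW × 8000 h × £0.23 = £0.00 + £386.4 = £386.4
new efficient refrigerator: £862.17 + (74/1000) kW × 8000 h × £0.23 = £862.17 + £136.16 = £998.33
Saving = £386.4 − £998.33 = −£611.93

-£611.93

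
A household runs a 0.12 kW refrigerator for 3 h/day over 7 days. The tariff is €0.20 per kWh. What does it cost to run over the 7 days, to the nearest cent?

€0.50

Runtime = 3 h/day × 7 days = 21 h
Energy = 0.12 kW × 21 h = 2.52 kWh
Cost = 2.52 kWh × €0.20/kWh = €0.50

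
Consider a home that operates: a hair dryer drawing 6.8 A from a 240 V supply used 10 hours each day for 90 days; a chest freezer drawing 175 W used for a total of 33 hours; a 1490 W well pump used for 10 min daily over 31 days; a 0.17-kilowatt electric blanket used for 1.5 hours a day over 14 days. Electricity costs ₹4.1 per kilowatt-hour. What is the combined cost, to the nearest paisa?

₹6091.96

hair dryer: Power = 6.8 A × 240 V = 1632 W = 1.632 kW
hair dryer: Runtime = 10 h/day × 90 days = 900 h
hair dryer: 1.632 kW × 900 h = 1468.8 kWh
chest freezer: 0.175 kW × 33 h = 5.775 kWh
well pump: Runtime = 10 min × 31 = 310 min = 5.166666… h
well pump: 1.49 kW × 5.166666… h = 7.698333… kWh
electric blanket: Runtime = 1.5 h/day × 14 days = 21 h
electric blanket: 0.17 kW × 21 h = 3.57 kWh
Total energy = 1485.843333… kWh
Cost = 1485.843333… × ₹4.1 = ₹6091.96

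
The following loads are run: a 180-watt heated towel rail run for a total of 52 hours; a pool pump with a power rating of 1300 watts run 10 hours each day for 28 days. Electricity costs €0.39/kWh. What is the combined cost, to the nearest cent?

€145.61

heated towel rail: 0.18 kW × 52 h = 9.36 kWh
pool pump: Runtime = 10 h/day × 28 days = 280 h
pool pump: 1.3 kW × 280 h = 364 kWh
Total energy = 373.36 kWh
Cost = 373.36 × €0.39 = €145.61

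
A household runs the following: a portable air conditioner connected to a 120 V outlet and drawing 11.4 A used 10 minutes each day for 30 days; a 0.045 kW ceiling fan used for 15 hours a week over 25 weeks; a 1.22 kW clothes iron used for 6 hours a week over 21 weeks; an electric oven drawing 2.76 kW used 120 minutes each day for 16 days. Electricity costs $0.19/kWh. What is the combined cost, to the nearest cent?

$50.49

portable air conditioner: Power = 11.4 A × 120 V = 1368 W = 1.368 kW
portable air conditioner: Runtime = 10 min × 30 = 300 min = 5 h
portable air conditioner: 1.368 kW × 5 h = 6.84 kWh
ceiling fan: Runtime = 15 h/week × 25 weeks = 375 h
ceiling fan: 0.045 kW × 375 h = 16.875 kWh
clothes iron: Runtime = 6 h/week × 21 weeks = 126 h
clothes iron: 1.22 kW × 126 h = 153.72 kWh
electric oven: Runtime = 120 min × 16 = 1920 min = 32 h
electric oven: 2.76 kW × 32 h = 88.32 kWh
Total energy = 265.755 kWh
Cost = 265.755 × $0.19 = $50.49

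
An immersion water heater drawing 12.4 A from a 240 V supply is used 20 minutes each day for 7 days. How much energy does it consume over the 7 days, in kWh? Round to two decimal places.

6.94 kWh

Power = 12.4 A × 240 V = 2976 W = 2.976 kW
Runtime = 20 min × 7 = 140 min = 2.333333… h
Energy = 2.976 kW × 2.333333… h = 6.944 kWh ≈ 6.94 kWh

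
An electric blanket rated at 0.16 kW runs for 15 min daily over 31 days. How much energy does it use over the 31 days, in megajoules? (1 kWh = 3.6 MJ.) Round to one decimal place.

4.5 MJ

Runtime = 15 min × 31 = 465 min = 7.75 h
Energy = 0.16 kW × 7.75 h = 1.24 kWh
= 1.24 × 3.6 MJ = 4.5 MJ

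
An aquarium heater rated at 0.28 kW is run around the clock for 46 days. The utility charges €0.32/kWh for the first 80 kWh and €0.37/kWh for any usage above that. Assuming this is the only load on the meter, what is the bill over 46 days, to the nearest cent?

€110.37

Runtime = 24 h × 46 = 1104 h
Energy = 0.28 kW × 1104 h = 309.12 kWh
Tier 1 (0–80 kWh): 80 × €0.32 = €25.6
Above 80 kWh: 229.12 × €0.37 = €84.7744
Bill = €110.37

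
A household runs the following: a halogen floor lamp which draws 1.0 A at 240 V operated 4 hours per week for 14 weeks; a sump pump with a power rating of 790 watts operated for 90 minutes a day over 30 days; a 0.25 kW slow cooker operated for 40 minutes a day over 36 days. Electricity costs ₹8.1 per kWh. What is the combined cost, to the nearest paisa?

₹445.42

halogen floor lamp: Power = 1.0 A × 240 V = 240 W = 0.24 kW
halogen floor lamp: Runtime = 4 h/week × 14 weeks = 56 h
halogen floor lamp: 0.24 kW × 56 h = 13.44 kWh
sump pump: Runtime = 90 min × 30 = 2700 min = 45 h
sump pump: 0.79 kW × 45 h = 35.55 kWh
slow cooker: Runtime = 40 min × 36 = 1440 min = 24 h
slow cooker: 0.25 kW × 24 h = 6 kWh
Total energy = 54.99 kWh
Cost = 54.99 × ₹8.1 = ₹445.42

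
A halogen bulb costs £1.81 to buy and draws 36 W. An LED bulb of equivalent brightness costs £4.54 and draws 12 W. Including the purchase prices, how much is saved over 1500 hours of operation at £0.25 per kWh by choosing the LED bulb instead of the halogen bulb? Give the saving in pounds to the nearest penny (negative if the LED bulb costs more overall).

halogen bulb: £1.81 + (36/1000) kW × 1500 h × £0.25 = £1.81 + £13.5 = £15.31
LED bulb: £4.54 + (12/1000) kW × 1500 h × £0.25 = £4.54 + £4.5 = £9.04
Saving = £15.31 − £9.04 = £6.27

£6.27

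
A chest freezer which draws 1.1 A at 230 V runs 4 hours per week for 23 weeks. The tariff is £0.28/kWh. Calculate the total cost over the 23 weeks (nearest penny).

£6.52

Power = 1.1 A × 230 V = 253 W = 0.253 kW
Runtime = 4 h/week × 23 weeks = 92 h
Energy = 0.253 kW × 92 h = 23.276 kWh
Cost = 23.276 kWh × £0.28/kWh = £6.52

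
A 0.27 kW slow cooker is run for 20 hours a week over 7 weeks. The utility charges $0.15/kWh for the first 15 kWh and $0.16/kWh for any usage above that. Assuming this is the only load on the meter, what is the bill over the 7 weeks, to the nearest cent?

Runtime = 20 h/week × 7 weeks = 140 h
Energy = 0.27 kW × 140 h = 37.8 kWh
Tier 1 (0–15 kWh): 15 × $0.15 = $2.25
Above 15 kWh: 22.8 × $0.16 = $3.648
Bill = $5.90

$5.90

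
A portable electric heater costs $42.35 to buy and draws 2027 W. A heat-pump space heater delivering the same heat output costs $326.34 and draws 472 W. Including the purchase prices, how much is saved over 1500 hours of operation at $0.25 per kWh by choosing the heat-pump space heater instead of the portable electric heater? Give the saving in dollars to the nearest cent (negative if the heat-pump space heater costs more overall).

$299.14

portable electric heater: $42.35 + (2027/1000) kW × 1500 h × $0.25 = $42.35 + $760.125 = $802.475
heat-pump space heater: $326.34 + (472/1000) kW × 1500 h × $0.25 = $326.34 + $177 = $503.34
Saving = $802.475 − $503.34 = $299.135 → $299.14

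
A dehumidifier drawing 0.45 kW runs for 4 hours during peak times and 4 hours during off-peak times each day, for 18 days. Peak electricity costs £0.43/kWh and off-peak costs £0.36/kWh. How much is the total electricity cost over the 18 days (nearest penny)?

£25.60

Peak energy = 0.45 kW × 4 h × 18 = 32.4 kWh
Off-peak energy = 0.45 kW × 4 h × 18 = 32.4 kWh
Cost = 32.4 × £0.43 + 32.4 × £0.36 = £13.932 + £11.664 = £25.60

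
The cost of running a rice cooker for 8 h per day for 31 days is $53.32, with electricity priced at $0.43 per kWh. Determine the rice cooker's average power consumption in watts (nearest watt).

Energy = $53.32 ÷ $0.43/kWh = 124 kWh
Runtime = 8 h/day × 31 days = 248 h
Power = 124 kWh ÷ 248 h = 0.5 kW = 500 W

500 W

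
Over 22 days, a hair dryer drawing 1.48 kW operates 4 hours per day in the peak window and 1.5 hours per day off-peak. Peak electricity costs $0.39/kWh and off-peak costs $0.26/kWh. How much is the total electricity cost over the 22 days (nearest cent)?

Peak energy = 1.48 kW × 4 h × 22 = 130.24 kWh
Off-peak energy = 1.48 kW × 1.5 h × 22 = 48.84 kWh
Cost = 130.24 × $0.39 + 48.84 × $0.26 = $50.7936 + $12.6984 = $63.49

$63.49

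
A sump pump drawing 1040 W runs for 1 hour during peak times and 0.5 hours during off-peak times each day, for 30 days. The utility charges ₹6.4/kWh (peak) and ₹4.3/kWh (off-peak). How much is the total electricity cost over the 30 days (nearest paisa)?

₹266.76

Peak energy = 1.04 kW × 1 h × 30 = 31.2 kWh
Off-peak energy = 1.04 kW × 0.5 h × 30 = 15.6 kWh
Cost = 31.2 × ₹6.4 + 15.6 × ₹4.3 = ₹199.68 + ₹67.08 = ₹266.76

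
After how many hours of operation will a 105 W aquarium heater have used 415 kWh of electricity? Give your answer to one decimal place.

3952.4 h

Hours = 415 kWh ÷ 0.105 kW = 3952.4 h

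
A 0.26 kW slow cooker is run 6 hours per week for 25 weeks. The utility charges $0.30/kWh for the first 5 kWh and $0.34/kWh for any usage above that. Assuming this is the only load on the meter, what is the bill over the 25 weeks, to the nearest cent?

Runtime = 6 h/week × 25 weeks = 150 h
Energy = 0.26 kW × 150 h = 39 kWh
Tier 1 (0–5 kWh): 5 × $0.30 = $1.5
Above 5 kWh: 34 × $0.34 = $11.56
Bill = $13.06

$13.06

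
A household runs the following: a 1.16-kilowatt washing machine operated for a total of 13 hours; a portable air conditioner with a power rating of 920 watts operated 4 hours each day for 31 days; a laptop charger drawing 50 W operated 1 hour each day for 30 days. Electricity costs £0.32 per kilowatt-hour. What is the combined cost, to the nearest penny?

£41.81

washing machine: 1.16 kW × 13 h = 15.08 kWh
portable air conditioner: Runtime = 4 h/day × 31 days = 124 h
portable air conditioner: 0.92 kW × 124 h = 114.08 kWh
laptop charger: Runtime = 1 h/day × 30 days = 30 h
laptop charger: 0.05 kW × 30 h = 1.5 kWh
Total energy = 130.66 kWh
Cost = 130.66 × £0.32 = £41.81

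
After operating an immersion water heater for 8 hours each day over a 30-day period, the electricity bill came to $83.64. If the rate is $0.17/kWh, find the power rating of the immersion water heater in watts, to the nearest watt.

Energy = $83.64 ÷ $0.17/kWh = 492 kWh
Runtime = 8 h/day × 30 days = 240 h
Power = 492 kWh ÷ 240 h = 2.05 kW = 2050 W

2050 W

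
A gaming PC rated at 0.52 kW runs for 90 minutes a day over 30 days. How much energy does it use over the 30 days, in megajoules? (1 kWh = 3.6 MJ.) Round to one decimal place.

Runtime = 90 min × 30 = 2700 min = 45 h
Energy = 0.52 kW × 45 h = 23.4 kWh
= 23.4 × 3.6 MJ = 84.2 MJ

84.2 MJ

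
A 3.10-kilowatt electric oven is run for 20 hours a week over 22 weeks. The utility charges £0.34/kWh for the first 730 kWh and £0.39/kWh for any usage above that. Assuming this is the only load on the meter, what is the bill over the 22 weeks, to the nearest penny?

Runtime = 20 h/week × 22 weeks = 440 h
Energy = 3.1 kW × 440 h = 1364 kWh
Tier 1 (0–730 kWh): 730 × £0.34 = £248.2
Above 730 kWh: 634 × £0.39 = £247.26
Bill = £495.46

£495.46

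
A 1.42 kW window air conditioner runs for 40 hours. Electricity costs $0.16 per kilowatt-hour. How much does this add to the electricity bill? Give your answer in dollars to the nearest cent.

Energy = 1.42 kW × 40 h = 56.8 kWh
Cost = 56.8 kWh × $0.16/kWh = $9.09

$9.09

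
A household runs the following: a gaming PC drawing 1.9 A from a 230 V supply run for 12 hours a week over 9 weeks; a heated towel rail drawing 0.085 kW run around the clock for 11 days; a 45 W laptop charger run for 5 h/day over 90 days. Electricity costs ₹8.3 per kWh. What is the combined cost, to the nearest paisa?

₹746.05

gaming PC: Power = 1.9 A × 230 V = 437 W = 0.437 kW
gaming PC: Runtime = 12 h/week × 9 weeks = 108 h
gaming PC: 0.437 kW × 108 h = 47.196 kWh
heated towel rail: Runtime = 24 h × 11 = 264 h
heated towel rail: 0.085 kW × 264 h = 22.44 kWh
laptop charger: Runtime = 5 h/day × 90 days = 450 h
laptop charger: 0.045 kW × 450 h = 20.25 kWh
Total energy = 89.886 kWh
Cost = 89.886 × ₹8.3 = ₹746.05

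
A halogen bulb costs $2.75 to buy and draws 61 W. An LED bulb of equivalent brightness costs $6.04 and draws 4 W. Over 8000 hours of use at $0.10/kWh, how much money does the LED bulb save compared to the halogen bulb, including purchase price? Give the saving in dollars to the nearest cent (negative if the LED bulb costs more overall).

$42.31

halogen bulb: $2.75 + (61/1000) kW × 8000 h × $0.10 = $2.75 + $48.8 = $51.55
LED bulb: $6.04 + (4/1000) kW × 8000 h × $0.10 = $6.04 + $3.2 = $9.24
Saving = $51.55 − $9.24 = $42.31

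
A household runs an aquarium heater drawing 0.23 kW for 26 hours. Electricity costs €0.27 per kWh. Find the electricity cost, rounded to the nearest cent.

Energy = 0.23 kW × 26 h = 5.98 kWh
Cost = 5.98 kWh × €0.27/kWh = €1.61

€1.61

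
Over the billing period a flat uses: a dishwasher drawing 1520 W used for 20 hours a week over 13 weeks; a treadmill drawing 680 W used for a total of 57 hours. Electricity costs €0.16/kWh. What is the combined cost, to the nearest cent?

€69.43

dishwasher: Runtime = 20 h/week × 13 weeks = 260 h
dishwasher: 1.52 kW × 260 h = 395.2 kWh
treadmill: 0.68 kW × 57 h = 38.76 kWh
Total energy = 433.96 kWh
Cost = 433.96 × €0.16 = €69.43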